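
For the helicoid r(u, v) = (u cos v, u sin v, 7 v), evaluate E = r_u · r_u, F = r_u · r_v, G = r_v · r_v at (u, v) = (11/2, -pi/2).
E = 1;  F = 0;  G = 317/4

Partials: r_u = (cos(v), sin(v), 0), r_v = (-u*sin(v), u*cos(v), 7). As functions of (u, v):
  E = r_u · r_u = 1,
  F = r_u · r_v = 0,
  G = r_v · r_v = u^2 + 49.
Evaluating at (u, v) = (11/2, -pi/2): E = 1, F = 0, G = 317/4.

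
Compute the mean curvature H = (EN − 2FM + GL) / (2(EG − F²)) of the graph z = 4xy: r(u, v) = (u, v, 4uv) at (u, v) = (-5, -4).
H = -1280*sqrt(73)/143883

With E = 16*v^2 + 1, F = 16*u*v, G = 16*u^2 + 1, L = 0, M = 4/sqrt(16*u^2 + 16*v^2 + 1), N = 0, assemble
  H = (EN − 2FM + GL) / (2(EG − F²)) = -64*u*v/(16*u^2 + 16*v^2 + 1)^(3/2).
At (u, v) = (-5, -4): H = -1280*sqrt(73)/143883.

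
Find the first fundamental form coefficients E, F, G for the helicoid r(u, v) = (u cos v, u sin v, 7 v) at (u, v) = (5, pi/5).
E = 1;  F = 0;  G = 74

Partials: r_u = (cos(v), sin(v), 0), r_v = (-u*sin(v), u*cos(v), 7). As functions of (u, v):
  E = r_u · r_u = 1,
  F = r_u · r_v = 0,
  G = r_v · r_v = u^2 + 49.
Evaluating at (u, v) = (5, pi/5): E = 1, F = 0, G = 74.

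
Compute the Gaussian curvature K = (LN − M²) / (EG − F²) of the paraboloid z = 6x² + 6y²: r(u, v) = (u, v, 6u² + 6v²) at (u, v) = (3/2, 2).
K = 144/811801

Coefficients of the first fundamental form: E = 144*u^2 + 1, F = 144*u*v, G = 144*v^2 + 1.
Coefficients of the second fundamental form: L = 12/sqrt(144*u^2 + 144*v^2 + 1), M = 0, N = 12/sqrt(144*u^2 + 144*v^2 + 1).
Assemble K = (LN − M²)/(EG − F²) = 144/(20736*u^4 + 41472*u^2*v^2 + 288*u^2 + 20736*v^4 + 288*v^2 + 1). At (u, v) = (3/2, 2): K = 144/811801.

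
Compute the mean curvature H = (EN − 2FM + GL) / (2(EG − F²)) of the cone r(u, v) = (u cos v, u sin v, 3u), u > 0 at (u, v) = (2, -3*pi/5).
H = 3*sqrt(10)/40

With E = 10, F = 0, G = u^2, L = 0, M = 0, N = 3*sqrt(10)*u^2/(10*Abs(u)), assemble
  H = (EN − 2FM + GL) / (2(EG − F²)) = 3*sqrt(10)/(20*Abs(u)).
At (u, v) = (2, -3*pi/5): H = 3*sqrt(10)/40.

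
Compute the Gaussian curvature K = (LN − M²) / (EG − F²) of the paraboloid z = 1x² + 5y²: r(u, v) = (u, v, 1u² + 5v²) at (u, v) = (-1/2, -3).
K = 5/203401

Coefficients of the first fundamental form: E = 4*u^2 + 1, F = 20*u*v, G = 100*v^2 + 1.
Coefficients of the second fundamental form: L = 2/sqrt(4*u^2 + 100*v^2 + 1), M = 0, N = 10/sqrt(4*u^2 + 100*v^2 + 1).
Assemble K = (LN − M²)/(EG − F²) = 20/(16*u^4 + 800*u^2*v^2 + 8*u^2 + 10000*v^4 + 200*v^2 + 1). At (u, v) = (-1/2, -3): K = 5/203401.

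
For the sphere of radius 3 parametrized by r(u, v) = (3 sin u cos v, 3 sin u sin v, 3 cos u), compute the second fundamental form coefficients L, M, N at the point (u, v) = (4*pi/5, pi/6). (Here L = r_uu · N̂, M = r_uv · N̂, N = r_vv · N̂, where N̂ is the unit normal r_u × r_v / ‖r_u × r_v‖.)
L = -3;  M = 0;  N = -15/8 + 3*sqrt(5)/8

Compute the unit normal N̂(u, v) = (sin(u)^2*cos(v)/Abs(sin(u)), sin(u)^2*sin(v)/Abs(sin(u)), sin(2*u)/(2*Abs(sin(u)))), and the second partials r_uu, r_uv, r_vv. Take dot products:
  L(u, v) = r_uu · N̂ = -3*sin(u)/Abs(sin(u)),
  M(u, v) = r_uv · N̂ = 0,
  N(u, v) = r_vv · N̂ = -3*sin(u)^3/Abs(sin(u)).
Evaluating at (u, v) = (4*pi/5, pi/6):
  L = -3, M = 0, N = -15/8 + 3*sqrt(5)/8.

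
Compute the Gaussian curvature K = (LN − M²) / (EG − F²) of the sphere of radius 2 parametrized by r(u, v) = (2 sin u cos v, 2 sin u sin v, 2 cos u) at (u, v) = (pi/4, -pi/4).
K = 1/4

Coefficients of the first fundamental form: E = 4, F = 0, G = 4*sin(u)^2.
Coefficients of the second fundamental form: L = -2*sin(u)/Abs(sin(u)), M = 0, N = -2*sin(u)^3/Abs(sin(u)).
Assemble K = (LN − M²)/(EG − F²) = 1/4. At (u, v) = (pi/4, -pi/4): K = 1/4.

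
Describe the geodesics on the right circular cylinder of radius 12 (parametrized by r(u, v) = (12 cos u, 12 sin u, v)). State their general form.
The cylinder is flat (K = 0) and locally isometric to the plane via the development (u, v) ↦ (12 u, v). Geodesics are the pre-images of straight lines: circles (v constant), vertical lines (u constant), and helices (v = c · u + d) for constants c, d.

A right cylinder has E = 12², F = 0, G = 1, so EG − F² = 12², and L = −12, M = N = 0, giving K = (LN − M²)/(EG − F²) = 0 everywhere. A flat surface is locally isometric to the Euclidean plane via the map (u, v) ↦ (12 u, v). Straight lines in the (x̃, ỹ) plane pull back to: (a) horizontal circles (v = const), (b) vertical generators (u = const), and (c) helices (12 u tan θ = v, i.e. v = c · u + d).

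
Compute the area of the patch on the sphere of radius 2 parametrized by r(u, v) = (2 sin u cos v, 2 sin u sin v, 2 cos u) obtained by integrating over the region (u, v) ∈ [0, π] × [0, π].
Area = 8*pi

Area = ∫∫ √(EG − F²) du dv with √(EG − F²) = 4*Abs(sin(u)). Integrating over [0, π] × [0, π] gives 8*pi.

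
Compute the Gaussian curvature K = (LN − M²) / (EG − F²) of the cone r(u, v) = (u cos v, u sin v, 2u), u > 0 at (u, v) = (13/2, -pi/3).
K = 0

Coefficients of the first fundamental form: E = 5, F = 0, G = u^2.
Coefficients of the second fundamental form: L = 0, M = 0, N = 2*sqrt(5)*u^2/(5*Abs(u)).
Assemble K = (LN − M²)/(EG − F²) = 0. At (u, v) = (13/2, -pi/3): K = 0.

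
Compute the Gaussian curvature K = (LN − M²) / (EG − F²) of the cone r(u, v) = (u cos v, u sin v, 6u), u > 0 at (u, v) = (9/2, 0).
K = 0

Coefficients of the first fundamental form: E = 37, F = 0, G = u^2.
Coefficients of the second fundamental form: L = 0, M = 0, N = 6*sqrt(37)*u^2/(37*Abs(u)).
Assemble K = (LN − M²)/(EG − F²) = 0. At (u, v) = (9/2, 0): K = 0.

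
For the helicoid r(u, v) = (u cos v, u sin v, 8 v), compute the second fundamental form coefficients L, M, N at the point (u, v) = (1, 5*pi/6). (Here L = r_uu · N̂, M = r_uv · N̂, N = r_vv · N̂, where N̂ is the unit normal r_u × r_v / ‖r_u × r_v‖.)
L = 0;  M = -8*sqrt(65)/65;  N = 0

Compute the unit normal N̂(u, v) = (8*sin(v)/sqrt(u^2 + 64), -8*cos(v)/sqrt(u^2 + 64), u/sqrt(u^2 + 64)), and the second partials r_uu, r_uv, r_vv. Take dot products:
  L(u, v) = r_uu · N̂ = 0,
  M(u, v) = r_uv · N̂ = -8/sqrt(u^2 + 64),
  N(u, v) = r_vv · N̂ = 0.
Evaluating at (u, v) = (1, 5*pi/6):
  L = 0, M = -8*sqrt(65)/65, N = 0.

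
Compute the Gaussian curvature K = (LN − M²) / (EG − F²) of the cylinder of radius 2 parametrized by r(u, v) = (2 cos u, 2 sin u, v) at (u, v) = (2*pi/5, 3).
K = 0

Coefficients of the first fundamental form: E = 4, F = 0, G = 1.
Coefficients of the second fundamental form: L = -2, M = 0, N = 0.
Assemble K = (LN − M²)/(EG − F²) = 0. At (u, v) = (2*pi/5, 3): K = 0.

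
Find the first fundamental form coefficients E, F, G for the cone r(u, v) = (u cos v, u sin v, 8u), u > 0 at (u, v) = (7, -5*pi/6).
E = 65;  F = 0;  G = 49

Partials: r_u = (cos(v), sin(v), 8), r_v = (-u*sin(v), u*cos(v), 0). As functions of (u, v):
  E = r_u · r_u = 65,
  F = r_u · r_v = 0,
  G = r_v · r_v = u^2.
Evaluating at (u, v) = (7, -5*pi/6): E = 65, F = 0, G = 49.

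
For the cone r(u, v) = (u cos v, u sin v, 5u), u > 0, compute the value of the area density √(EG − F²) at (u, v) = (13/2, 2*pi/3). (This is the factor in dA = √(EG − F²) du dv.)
√(EG − F²)|_{(13/2, 2*pi/3)} = 13*sqrt(26)/2

E = 26, F = 0, G = u^2, so EG − F² = 26*u^2. Taking the positive square root: √(EG − F²) = sqrt(26)*Abs(u). At (u, v) = (13/2, 2*pi/3): 13*sqrt(26)/2.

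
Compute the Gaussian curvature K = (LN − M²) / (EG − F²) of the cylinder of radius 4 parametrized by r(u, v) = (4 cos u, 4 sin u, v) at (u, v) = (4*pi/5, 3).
K = 0

Coefficients of the first fundamental form: E = 16, F = 0, G = 1.
Coefficients of the second fundamental form: L = -4, M = 0, N = 0.
Assemble K = (LN − M²)/(EG − F²) = 0. At (u, v) = (4*pi/5, 3): K = 0.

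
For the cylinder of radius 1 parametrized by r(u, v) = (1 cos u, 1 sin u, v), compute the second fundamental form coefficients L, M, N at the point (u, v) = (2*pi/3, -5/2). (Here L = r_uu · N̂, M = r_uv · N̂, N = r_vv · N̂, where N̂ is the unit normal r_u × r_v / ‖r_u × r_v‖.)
L = -1;  M = 0;  N = 0

Compute the unit normal N̂(u, v) = (cos(u), sin(u), 0), and the second partials r_uu, r_uv, r_vv. Take dot products:
  L(u, v) = r_uu · N̂ = -1,
  M(u, v) = r_uv · N̂ = 0,
  N(u, v) = r_vv · N̂ = 0.
Evaluating at (u, v) = (2*pi/3, -5/2):
  L = -1, M = 0, N = 0.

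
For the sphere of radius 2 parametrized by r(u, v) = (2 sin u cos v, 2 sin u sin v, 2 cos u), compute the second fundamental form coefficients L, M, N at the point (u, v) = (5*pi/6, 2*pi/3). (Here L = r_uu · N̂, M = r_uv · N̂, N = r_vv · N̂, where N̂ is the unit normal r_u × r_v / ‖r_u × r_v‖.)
L = -2;  M = 0;  N = -1/2

Compute the unit normal N̂(u, v) = (sin(u)^2*cos(v)/Abs(sin(u)), sin(u)^2*sin(v)/Abs(sin(u)), sin(2*u)/(2*Abs(sin(u)))), and the second partials r_uu, r_uv, r_vv. Take dot products:
  L(u, v) = r_uu · N̂ = -2*sin(u)/Abs(sin(u)),
  M(u, v) = r_uv · N̂ = 0,
  N(u, v) = r_vv · N̂ = -2*sin(u)^3/Abs(sin(u)).
Evaluating at (u, v) = (5*pi/6, 2*pi/3):
  L = -2, M = 0, N = -1/2.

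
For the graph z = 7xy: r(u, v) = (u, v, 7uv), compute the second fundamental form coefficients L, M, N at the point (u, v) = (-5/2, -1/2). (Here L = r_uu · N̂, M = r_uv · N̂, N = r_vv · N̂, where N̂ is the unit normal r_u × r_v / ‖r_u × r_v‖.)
L = 0;  M = 7*sqrt(142)/213;  N = 0

Compute the unit normal N̂(u, v) = (-7*v/sqrt(49*u^2 + 49*v^2 + 1), -7*u/sqrt(49*u^2 + 49*v^2 + 1), 1/sqrt(49*u^2 + 49*v^2 + 1)), and the second partials r_uu, r_uv, r_vv. Take dot products:
  L(u, v) = r_uu · N̂ = 0,
  M(u, v) = r_uv · N̂ = 7/sqrt(49*u^2 + 49*v^2 + 1),
  N(u, v) = r_vv · N̂ = 0.
Evaluating at (u, v) = (-5/2, -1/2):
  L = 0, M = 7*sqrt(142)/213, N = 0.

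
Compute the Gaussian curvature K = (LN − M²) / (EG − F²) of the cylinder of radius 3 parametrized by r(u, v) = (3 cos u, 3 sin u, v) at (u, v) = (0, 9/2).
K = 0

Coefficients of the first fundamental form: E = 9, F = 0, G = 1.
Coefficients of the second fundamental form: L = -3, M = 0, N = 0.
Assemble K = (LN − M²)/(EG − F²) = 0. At (u, v) = (0, 9/2): K = 0.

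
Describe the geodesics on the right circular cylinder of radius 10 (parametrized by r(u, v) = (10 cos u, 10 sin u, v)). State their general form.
The cylinder is flat (K = 0) and locally isometric to the plane via the development (u, v) ↦ (10 u, v). Geodesics are the pre-images of straight lines: circles (v constant), vertical lines (u constant), and helices (v = c · u + d) for constants c, d.

A right cylinder has E = 10², F = 0, G = 1, so EG − F² = 10², and L = −10, M = N = 0, giving K = (LN − M²)/(EG − F²) = 0 everywhere. A flat surface is locally isometric to the Euclidean plane via the map (u, v) ↦ (10 u, v). Straight lines in the (x̃, ỹ) plane pull back to: (a) horizontal circles (v = const), (b) vertical generators (u = const), and (c) helices (10 u tan θ = v, i.e. v = c · u + d).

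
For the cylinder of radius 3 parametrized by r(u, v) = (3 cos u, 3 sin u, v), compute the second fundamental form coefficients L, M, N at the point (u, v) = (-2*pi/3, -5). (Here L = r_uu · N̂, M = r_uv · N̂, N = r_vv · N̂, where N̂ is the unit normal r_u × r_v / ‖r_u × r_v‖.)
L = -3;  M = 0;  N = 0

Compute the unit normal N̂(u, v) = (cos(u), sin(u), 0), and the second partials r_uu, r_uv, r_vv. Take dot products:
  L(u, v) = r_uu · N̂ = -3,
  M(u, v) = r_uv · N̂ = 0,
  N(u, v) = r_vv · N̂ = 0.
Evaluating at (u, v) = (-2*pi/3, -5):
  L = -3, M = 0, N = 0.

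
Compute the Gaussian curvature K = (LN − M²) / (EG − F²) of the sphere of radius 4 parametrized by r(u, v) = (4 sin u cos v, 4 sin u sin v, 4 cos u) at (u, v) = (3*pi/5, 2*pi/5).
K = 1/16

Coefficients of the first fundamental form: E = 16, F = 0, G = 16*sin(u)^2.
Coefficients of the second fundamental form: L = -4*sin(u)/Abs(sin(u)), M = 0, N = -4*sin(u)^3/Abs(sin(u)).
Assemble K = (LN − M²)/(EG − F²) = 1/16. At (u, v) = (3*pi/5, 2*pi/5): K = 1/16.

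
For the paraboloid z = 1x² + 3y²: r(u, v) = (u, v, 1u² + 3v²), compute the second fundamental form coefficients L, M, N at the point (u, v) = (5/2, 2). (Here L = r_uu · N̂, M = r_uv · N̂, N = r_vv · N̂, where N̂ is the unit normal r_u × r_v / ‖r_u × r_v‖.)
L = sqrt(170)/85;  M = 0;  N = 3*sqrt(170)/85

Compute the unit normal N̂(u, v) = (-2*u/sqrt(4*u^2 + 36*v^2 + 1), -6*v/sqrt(4*u^2 + 36*v^2 + 1), 1/sqrt(4*u^2 + 36*v^2 + 1)), and the second partials r_uu, r_uv, r_vv. Take dot products:
  L(u, v) = r_uu · N̂ = 2/sqrt(4*u^2 + 36*v^2 + 1),
  M(u, v) = r_uv · N̂ = 0,
  N(u, v) = r_vv · N̂ = 6/sqrt(4*u^2 + 36*v^2 + 1).
Evaluating at (u, v) = (5/2, 2):
  L = sqrt(170)/85, M = 0, N = 3*sqrt(170)/85.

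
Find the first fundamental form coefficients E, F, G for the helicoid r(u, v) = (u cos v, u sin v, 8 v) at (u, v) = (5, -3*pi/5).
E = 1;  F = 0;  G = 89

Partials: r_u = (cos(v), sin(v), 0), r_v = (-u*sin(v), u*cos(v), 8). As functions of (u, v):
  E = r_u · r_u = 1,
  F = r_u · r_v = 0,
  G = r_v · r_v = u^2 + 64.
Evaluating at (u, v) = (5, -3*pi/5): E = 1, F = 0, G = 89.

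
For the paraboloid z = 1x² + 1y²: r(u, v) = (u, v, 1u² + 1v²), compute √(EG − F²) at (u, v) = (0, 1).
√(EG − F²)|_{(0, 1)} = sqrt(5)

E = 4*u^2 + 1, F = 4*u*v, G = 4*v^2 + 1; EG − F² = 4*u^2 + 4*v^2 + 1; √(EG − F²) = sqrt(4*u^2 + 4*v^2 + 1). At the given point: sqrt(5).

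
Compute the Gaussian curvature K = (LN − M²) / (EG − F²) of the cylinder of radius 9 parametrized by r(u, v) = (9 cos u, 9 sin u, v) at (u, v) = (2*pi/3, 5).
K = 0

Coefficients of the first fundamental form: E = 81, F = 0, G = 1.
Coefficients of the second fundamental form: L = -9, M = 0, N = 0.
Assemble K = (LN − M²)/(EG − F²) = 0. At (u, v) = (2*pi/3, 5): K = 0.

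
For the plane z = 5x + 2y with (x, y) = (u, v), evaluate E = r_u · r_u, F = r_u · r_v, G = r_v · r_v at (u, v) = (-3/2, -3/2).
E = 26;  F = 10;  G = 5

Partials: r_u = (1, 0, 5), r_v = (0, 1, 2). As functions of (u, v):
  E = r_u · r_u = 26,
  F = r_u · r_v = 10,
  G = r_v · r_v = 5.
Evaluating at (u, v) = (-3/2, -3/2): E = 26, F = 10, G = 5.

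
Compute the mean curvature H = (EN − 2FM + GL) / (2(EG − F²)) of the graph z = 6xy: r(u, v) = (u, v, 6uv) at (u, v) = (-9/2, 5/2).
H = 486*sqrt(955)/182405

With E = 36*v^2 + 1, F = 36*u*v, G = 36*u^2 + 1, L = 0, M = 6/sqrt(36*u^2 + 36*v^2 + 1), N = 0, assemble
  H = (EN − 2FM + GL) / (2(EG − F²)) = -216*u*v/(36*u^2 + 36*v^2 + 1)^(3/2).
At (u, v) = (-9/2, 5/2): H = 486*sqrt(955)/182405.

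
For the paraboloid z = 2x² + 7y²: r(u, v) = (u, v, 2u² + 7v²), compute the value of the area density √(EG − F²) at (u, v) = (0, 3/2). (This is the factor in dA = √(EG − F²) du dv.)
√(EG − F²)|_{(0, 3/2)} = sqrt(442)

E = 16*u^2 + 1, F = 56*u*v, G = 196*v^2 + 1, so EG − F² = 16*u^2 + 196*v^2 + 1. Taking the positive square root: √(EG − F²) = sqrt(16*u^2 + 196*v^2 + 1). At (u, v) = (0, 3/2): sqrt(442).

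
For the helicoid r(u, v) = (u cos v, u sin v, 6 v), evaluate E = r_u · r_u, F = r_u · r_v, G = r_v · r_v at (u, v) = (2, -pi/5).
E = 1;  F = 0;  G = 40

Partials: r_u = (cos(v), sin(v), 0), r_v = (-u*sin(v), u*cos(v), 6). As functions of (u, v):
  E = r_u · r_u = 1,
  F = r_u · r_v = 0,
  G = r_v · r_v = u^2 + 36.
Evaluating at (u, v) = (2, -pi/5): E = 1, F = 0, G = 40.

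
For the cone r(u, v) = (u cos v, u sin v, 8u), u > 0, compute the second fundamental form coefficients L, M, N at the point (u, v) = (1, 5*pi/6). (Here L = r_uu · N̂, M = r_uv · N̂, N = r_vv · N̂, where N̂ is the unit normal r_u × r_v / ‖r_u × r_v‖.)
L = 0;  M = 0;  N = 8*sqrt(65)/65

Compute the unit normal N̂(u, v) = (-8*sqrt(65)*u*cos(v)/(65*Abs(u)), -8*sqrt(65)*u*sin(v)/(65*Abs(u)), sqrt(65)*u/(65*Abs(u))), and the second partials r_uu, r_uv, r_vv. Take dot products:
  L(u, v) = r_uu · N̂ = 0,
  M(u, v) = r_uv · N̂ = 0,
  N(u, v) = r_vv · N̂ = 8*sqrt(65)*u^2/(65*Abs(u)).
Evaluating at (u, v) = (1, 5*pi/6):
  L = 0, M = 0, N = 8*sqrt(65)/65.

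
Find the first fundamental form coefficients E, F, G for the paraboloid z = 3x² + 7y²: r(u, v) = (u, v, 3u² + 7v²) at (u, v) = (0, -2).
E = 1;  F = 0;  G = 785

Partials: r_u = (1, 0, 6*u), r_v = (0, 1, 14*v). As functions of (u, v):
  E = r_u · r_u = 36*u^2 + 1,
  F = r_u · r_v = 84*u*v,
  G = r_v · r_v = 196*v^2 + 1.
Evaluating at (u, v) = (0, -2): E = 1, F = 0, G = 785.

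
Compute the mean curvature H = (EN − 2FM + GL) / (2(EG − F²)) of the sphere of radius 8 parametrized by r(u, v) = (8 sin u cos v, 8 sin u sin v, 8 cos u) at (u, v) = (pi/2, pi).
H = -1/8

With E = 64, F = 0, G = 64*sin(u)^2, L = -8*sin(u)/Abs(sin(u)), M = 0, N = -8*sin(u)^3/Abs(sin(u)), assemble
  H = (EN − 2FM + GL) / (2(EG − F²)) = -sin(u)/(8*Abs(sin(u))).
At (u, v) = (pi/2, pi): H = -1/8.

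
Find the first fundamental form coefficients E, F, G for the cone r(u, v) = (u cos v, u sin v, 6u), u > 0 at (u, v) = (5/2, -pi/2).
E = 37;  F = 0;  G = 25/4

Partials: r_u = (cos(v), sin(v), 6), r_v = (-u*sin(v), u*cos(v), 0). As functions of (u, v):
  E = r_u · r_u = 37,
  F = r_u · r_v = 0,
  G = r_v · r_v = u^2.
Evaluating at (u, v) = (5/2, -pi/2): E = 37, F = 0, G = 25/4.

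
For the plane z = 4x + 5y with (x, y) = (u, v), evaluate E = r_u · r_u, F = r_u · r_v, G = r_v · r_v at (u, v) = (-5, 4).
E = 17;  F = 20;  G = 26

Partials: r_u = (1, 0, 4), r_v = (0, 1, 5). As functions of (u, v):
  E = r_u · r_u = 17,
  F = r_u · r_v = 20,
  G = r_v · r_v = 26.
Evaluating at (u, v) = (-5, 4): E = 17, F = 20, G = 26.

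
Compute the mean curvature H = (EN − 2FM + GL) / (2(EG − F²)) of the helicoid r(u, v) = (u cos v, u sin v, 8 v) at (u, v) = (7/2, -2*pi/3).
H = 0

With E = 1, F = 0, G = u^2 + 64, L = 0, M = -8/sqrt(u^2 + 64), N = 0, assemble
  H = (EN − 2FM + GL) / (2(EG − F²)) = 0.
At (u, v) = (7/2, -2*pi/3): H = 0.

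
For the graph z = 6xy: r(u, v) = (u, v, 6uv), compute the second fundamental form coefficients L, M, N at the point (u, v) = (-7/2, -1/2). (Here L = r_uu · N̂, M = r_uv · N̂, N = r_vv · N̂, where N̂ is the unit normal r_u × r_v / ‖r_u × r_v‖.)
L = 0;  M = 6*sqrt(451)/451;  N = 0

Compute the unit normal N̂(u, v) = (-6*v/sqrt(36*u^2 + 36*v^2 + 1), -6*u/sqrt(36*u^2 + 36*v^2 + 1), 1/sqrt(36*u^2 + 36*v^2 + 1)), and the second partials r_uu, r_uv, r_vv. Take dot products:
  L(u, v) = r_uu · N̂ = 0,
  M(u, v) = r_uv · N̂ = 6/sqrt(36*u^2 + 36*v^2 + 1),
  N(u, v) = r_vv · N̂ = 0.
Evaluating at (u, v) = (-7/2, -1/2):
  L = 0, M = 6*sqrt(451)/451, N = 0.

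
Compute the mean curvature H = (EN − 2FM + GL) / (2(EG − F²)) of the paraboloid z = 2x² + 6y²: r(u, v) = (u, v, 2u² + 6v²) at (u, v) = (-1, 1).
H = 8*sqrt(161)/529

With E = 16*u^2 + 1, F = 48*u*v, G = 144*v^2 + 1, L = 4/sqrt(16*u^2 + 144*v^2 + 1), M = 0, N = 12/sqrt(16*u^2 + 144*v^2 + 1), assemble
  H = (EN − 2FM + GL) / (2(EG − F²)) = 8*(12*u^2 + 36*v^2 + 1)/(16*u^2 + 144*v^2 + 1)^(3/2).
At (u, v) = (-1, 1): H = 8*sqrt(161)/529.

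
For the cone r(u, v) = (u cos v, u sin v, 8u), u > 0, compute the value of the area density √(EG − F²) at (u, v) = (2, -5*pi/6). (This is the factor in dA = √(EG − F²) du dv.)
√(EG − F²)|_{(2, -5*pi/6)} = 2*sqrt(65)

E = 65, F = 0, G = u^2, so EG − F² = 65*u^2. Taking the positive square root: √(EG − F²) = sqrt(65)*Abs(u). At (u, v) = (2, -5*pi/6): 2*sqrt(65).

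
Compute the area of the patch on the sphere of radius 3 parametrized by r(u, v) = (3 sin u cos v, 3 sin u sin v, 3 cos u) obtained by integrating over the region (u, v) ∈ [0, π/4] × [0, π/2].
Area = 9*pi*(2 - sqrt(2))/4

Area = ∫∫ √(EG − F²) du dv with √(EG − F²) = 9*Abs(sin(u)). Integrating over [0, π/4] × [0, π/2] gives 9*pi*(2 - sqrt(2))/4.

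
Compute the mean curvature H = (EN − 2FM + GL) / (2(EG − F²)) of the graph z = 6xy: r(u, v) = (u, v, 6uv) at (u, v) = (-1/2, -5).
H = -27*sqrt(910)/41405

With E = 36*v^2 + 1, F = 36*u*v, G = 36*u^2 + 1, L = 0, M = 6/sqrt(36*u^2 + 36*v^2 + 1), N = 0, assemble
  H = (EN − 2FM + GL) / (2(EG − F²)) = -216*u*v/(36*u^2 + 36*v^2 + 1)^(3/2).
At (u, v) = (-1/2, -5): H = -27*sqrt(910)/41405.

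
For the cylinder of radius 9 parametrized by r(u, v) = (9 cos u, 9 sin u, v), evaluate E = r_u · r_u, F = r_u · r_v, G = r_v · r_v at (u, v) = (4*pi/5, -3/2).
E = 81;  F = 0;  G = 1

Partials: r_u = (-9*sin(u), 9*cos(u), 0), r_v = (0, 0, 1). As functions of (u, v):
  E = r_u · r_u = 81,
  F = r_u · r_v = 0,
  G = r_v · r_v = 1.
Evaluating at (u, v) = (4*pi/5, -3/2): E = 81, F = 0, G = 1.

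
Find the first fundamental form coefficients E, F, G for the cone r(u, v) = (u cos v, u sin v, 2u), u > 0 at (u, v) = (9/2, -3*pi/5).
E = 5;  F = 0;  G = 81/4

Partials: r_u = (cos(v), sin(v), 2), r_v = (-u*sin(v), u*cos(v), 0). As functions of (u, v):
  E = r_u · r_u = 5,
  F = r_u · r_v = 0,
  G = r_v · r_v = u^2.
Evaluating at (u, v) = (9/2, -3*pi/5): E = 5, F = 0, G = 81/4.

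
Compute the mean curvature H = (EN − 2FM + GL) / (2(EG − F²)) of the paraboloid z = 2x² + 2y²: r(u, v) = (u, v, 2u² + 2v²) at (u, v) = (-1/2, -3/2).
H = 84*sqrt(41)/1681

With E = 16*u^2 + 1, F = 16*u*v, G = 16*v^2 + 1, L = 4/sqrt(16*u^2 + 16*v^2 + 1), M = 0, N = 4/sqrt(16*u^2 + 16*v^2 + 1), assemble
  H = (EN − 2FM + GL) / (2(EG − F²)) = 4*(8*u^2 + 8*v^2 + 1)/(16*u^2 + 16*v^2 + 1)^(3/2).
At (u, v) = (-1/2, -3/2): H = 84*sqrt(41)/1681.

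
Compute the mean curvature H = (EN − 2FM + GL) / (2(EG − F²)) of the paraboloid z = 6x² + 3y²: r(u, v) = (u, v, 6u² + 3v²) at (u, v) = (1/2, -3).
H = 2061/6859

With E = 144*u^2 + 1, F = 72*u*v, G = 36*v^2 + 1, L = 12/sqrt(144*u^2 + 36*v^2 + 1), M = 0, N = 6/sqrt(144*u^2 + 36*v^2 + 1), assemble
  H = (EN − 2FM + GL) / (2(EG − F²)) = 9*(48*u^2 + 24*v^2 + 1)/(144*u^2 + 36*v^2 + 1)^(3/2).
At (u, v) = (1/2, -3): H = 2061/6859.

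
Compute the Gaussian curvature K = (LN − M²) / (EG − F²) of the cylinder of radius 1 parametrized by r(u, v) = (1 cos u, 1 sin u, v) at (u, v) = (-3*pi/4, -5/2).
K = 0

Coefficients of the first fundamental form: E = 1, F = 0, G = 1.
Coefficients of the second fundamental form: L = -1, M = 0, N = 0.
Assemble K = (LN − M²)/(EG − F²) = 0. At (u, v) = (-3*pi/4, -5/2): K = 0.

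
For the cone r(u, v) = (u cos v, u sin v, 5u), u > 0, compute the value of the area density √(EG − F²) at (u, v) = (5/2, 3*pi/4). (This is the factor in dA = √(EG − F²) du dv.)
√(EG − F²)|_{(5/2, 3*pi/4)} = 5*sqrt(26)/2

E = 26, F = 0, G = u^2, so EG − F² = 26*u^2. Taking the positive square root: √(EG − F²) = sqrt(26)*Abs(u). At (u, v) = (5/2, 3*pi/4): 5*sqrt(26)/2.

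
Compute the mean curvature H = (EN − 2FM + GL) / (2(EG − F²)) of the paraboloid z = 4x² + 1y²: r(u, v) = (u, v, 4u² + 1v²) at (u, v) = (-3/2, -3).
H = 293*sqrt(181)/32761

With E = 64*u^2 + 1, F = 16*u*v, G = 4*v^2 + 1, L = 8/sqrt(64*u^2 + 4*v^2 + 1), M = 0, N = 2/sqrt(64*u^2 + 4*v^2 + 1), assemble
  H = (EN − 2FM + GL) / (2(EG − F²)) = (64*u^2 + 16*v^2 + 5)/(64*u^2 + 4*v^2 + 1)^(3/2).
At (u, v) = (-3/2, -3): H = 293*sqrt(181)/32761.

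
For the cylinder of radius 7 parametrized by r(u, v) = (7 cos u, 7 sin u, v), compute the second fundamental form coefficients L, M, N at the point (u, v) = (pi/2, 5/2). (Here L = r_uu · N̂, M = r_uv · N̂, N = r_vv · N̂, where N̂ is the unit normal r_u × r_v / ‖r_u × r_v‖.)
L = -7;  M = 0;  N = 0

Compute the unit normal N̂(u, v) = (cos(u), sin(u), 0), and the second partials r_uu, r_uv, r_vv. Take dot products:
  L(u, v) = r_uu · N̂ = -7,
  M(u, v) = r_uv · N̂ = 0,
  N(u, v) = r_vv · N̂ = 0.
Evaluating at (u, v) = (pi/2, 5/2):
  L = -7, M = 0, N = 0.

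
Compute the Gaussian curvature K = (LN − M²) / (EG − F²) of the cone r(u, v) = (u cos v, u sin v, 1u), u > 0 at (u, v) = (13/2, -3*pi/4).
K = 0

Coefficients of the first fundamental form: E = 2, F = 0, G = u^2.
Coefficients of the second fundamental form: L = 0, M = 0, N = sqrt(2)*u^2/(2*Abs(u)).
Assemble K = (LN − M²)/(EG − F²) = 0. At (u, v) = (13/2, -3*pi/4): K = 0.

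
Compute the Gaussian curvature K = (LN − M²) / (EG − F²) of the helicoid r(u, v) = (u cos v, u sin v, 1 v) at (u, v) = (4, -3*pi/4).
K = -1/289

Coefficients of the first fundamental form: E = 1, F = 0, G = u^2 + 1.
Coefficients of the second fundamental form: L = 0, M = -1/sqrt(u^2 + 1), N = 0.
Assemble K = (LN − M²)/(EG − F²) = -1/(u^2 + 1)^2. At (u, v) = (4, -3*pi/4): K = -1/289.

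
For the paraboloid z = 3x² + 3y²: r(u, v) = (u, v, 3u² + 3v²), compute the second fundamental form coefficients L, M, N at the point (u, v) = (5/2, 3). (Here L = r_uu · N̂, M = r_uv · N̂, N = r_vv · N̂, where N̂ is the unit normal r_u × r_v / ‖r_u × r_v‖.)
L = 3*sqrt(22)/55;  M = 0;  N = 3*sqrt(22)/55

Compute the unit normal N̂(u, v) = (-6*u/sqrt(36*u^2 + 36*v^2 + 1), -6*v/sqrt(36*u^2 + 36*v^2 + 1), 1/sqrt(36*u^2 + 36*v^2 + 1)), and the second partials r_uu, r_uv, r_vv. Take dot products:
  L(u, v) = r_uu · N̂ = 6/sqrt(36*u^2 + 36*v^2 + 1),
  M(u, v) = r_uv · N̂ = 0,
  N(u, v) = r_vv · N̂ = 6/sqrt(36*u^2 + 36*v^2 + 1).
Evaluating at (u, v) = (5/2, 3):
  L = 3*sqrt(22)/55, M = 0, N = 3*sqrt(22)/55.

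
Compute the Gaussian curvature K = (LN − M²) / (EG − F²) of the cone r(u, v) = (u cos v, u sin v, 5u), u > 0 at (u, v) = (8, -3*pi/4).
K = 0

Coefficients of the first fundamental form: E = 26, F = 0, G = u^2.
Coefficients of the second fundamental form: L = 0, M = 0, N = 5*sqrt(26)*u^2/(26*Abs(u)).
Assemble K = (LN − M²)/(EG − F²) = 0. At (u, v) = (8, -3*pi/4): K = 0.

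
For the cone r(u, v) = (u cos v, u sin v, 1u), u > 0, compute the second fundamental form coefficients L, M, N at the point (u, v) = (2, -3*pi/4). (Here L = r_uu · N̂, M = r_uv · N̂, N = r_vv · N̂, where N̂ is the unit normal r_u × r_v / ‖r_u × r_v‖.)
L = 0;  M = 0;  N = sqrt(2)

Compute the unit normal N̂(u, v) = (-sqrt(2)*u*cos(v)/(2*Abs(u)), -sqrt(2)*u*sin(v)/(2*Abs(u)), sqrt(2)*u/(2*Abs(u))), and the second partials r_uu, r_uv, r_vv. Take dot products:
  L(u, v) = r_uu · N̂ = 0,
  M(u, v) = r_uv · N̂ = 0,
  N(u, v) = r_vv · N̂ = sqrt(2)*u^2/(2*Abs(u)).
Evaluating at (u, v) = (2, -3*pi/4):
  L = 0, M = 0, N = sqrt(2).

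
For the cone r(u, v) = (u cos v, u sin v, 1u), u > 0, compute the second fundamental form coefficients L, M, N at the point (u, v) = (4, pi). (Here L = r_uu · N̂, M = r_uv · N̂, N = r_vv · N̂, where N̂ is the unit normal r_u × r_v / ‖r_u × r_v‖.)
L = 0;  M = 0;  N = 2*sqrt(2)

Compute the unit normal N̂(u, v) = (-sqrt(2)*u*cos(v)/(2*Abs(u)), -sqrt(2)*u*sin(v)/(2*Abs(u)), sqrt(2)*u/(2*Abs(u))), and the second partials r_uu, r_uv, r_vv. Take dot products:
  L(u, v) = r_uu · N̂ = 0,
  M(u, v) = r_uv · N̂ = 0,
  N(u, v) = r_vv · N̂ = sqrt(2)*u^2/(2*Abs(u)).
Evaluating at (u, v) = (4, pi):
  L = 0, M = 0, N = 2*sqrt(2).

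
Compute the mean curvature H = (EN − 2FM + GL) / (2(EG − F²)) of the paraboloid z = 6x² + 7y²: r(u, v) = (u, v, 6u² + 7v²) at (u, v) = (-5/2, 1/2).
H = 6607*sqrt(38)/180500

With E = 144*u^2 + 1, F = 168*u*v, G = 196*v^2 + 1, L = 12/sqrt(144*u^2 + 196*v^2 + 1), M = 0, N = 14/sqrt(144*u^2 + 196*v^2 + 1), assemble
  H = (EN − 2FM + GL) / (2(EG − F²)) = (1008*u^2 + 1176*v^2 + 13)/(144*u^2 + 196*v^2 + 1)^(3/2).
At (u, v) = (-5/2, 1/2): H = 6607*sqrt(38)/180500.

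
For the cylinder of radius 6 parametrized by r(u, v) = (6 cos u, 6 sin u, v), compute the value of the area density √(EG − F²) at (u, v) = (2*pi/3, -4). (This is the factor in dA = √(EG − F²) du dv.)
√(EG − F²)|_{(2*pi/3, -4)} = 6

E = 36, F = 0, G = 1, so EG − F² = 36. Taking the positive square root: √(EG − F²) = 6. At (u, v) = (2*pi/3, -4): 6.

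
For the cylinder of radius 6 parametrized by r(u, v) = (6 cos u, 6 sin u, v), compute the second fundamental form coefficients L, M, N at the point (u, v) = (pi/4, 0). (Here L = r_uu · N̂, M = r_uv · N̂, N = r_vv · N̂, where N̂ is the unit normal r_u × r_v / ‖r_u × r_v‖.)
L = -6;  M = 0;  N = 0

Compute the unit normal N̂(u, v) = (cos(u), sin(u), 0), and the second partials r_uu, r_uv, r_vv. Take dot products:
  L(u, v) = r_uu · N̂ = -6,
  M(u, v) = r_uv · N̂ = 0,
  N(u, v) = r_vv · N̂ = 0.
Evaluating at (u, v) = (pi/4, 0):
  L = -6, M = 0, N = 0.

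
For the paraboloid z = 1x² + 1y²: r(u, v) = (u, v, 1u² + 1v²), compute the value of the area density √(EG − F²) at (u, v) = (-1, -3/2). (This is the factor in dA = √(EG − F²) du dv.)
√(EG − F²)|_{(-1, -3/2)} = sqrt(14)

E = 4*u^2 + 1, F = 4*u*v, G = 4*v^2 + 1, so EG − F² = 4*u^2 + 4*v^2 + 1. Taking the positive square root: √(EG − F²) = sqrt(4*u^2 + 4*v^2 + 1). At (u, v) = (-1, -3/2): sqrt(14).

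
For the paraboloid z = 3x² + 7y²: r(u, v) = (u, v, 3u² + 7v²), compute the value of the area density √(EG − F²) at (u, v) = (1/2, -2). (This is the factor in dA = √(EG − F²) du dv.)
√(EG − F²)|_{(1/2, -2)} = sqrt(794)

E = 36*u^2 + 1, F = 84*u*v, G = 196*v^2 + 1, so EG − F² = 36*u^2 + 196*v^2 + 1. Taking the positive square root: √(EG − F²) = sqrt(36*u^2 + 196*v^2 + 1). At (u, v) = (1/2, -2): sqrt(794).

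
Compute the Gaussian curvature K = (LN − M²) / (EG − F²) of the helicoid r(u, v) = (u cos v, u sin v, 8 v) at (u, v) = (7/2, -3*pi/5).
K = -1024/93025

Coefficients of the first fundamental form: E = 1, F = 0, G = u^2 + 64.
Coefficients of the second fundamental form: L = 0, M = -8/sqrt(u^2 + 64), N = 0.
Assemble K = (LN − M²)/(EG − F²) = -64/(u^2 + 64)^2. At (u, v) = (7/2, -3*pi/5): K = -1024/93025.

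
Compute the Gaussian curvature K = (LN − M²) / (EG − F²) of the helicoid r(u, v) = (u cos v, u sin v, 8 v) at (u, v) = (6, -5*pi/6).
K = -4/625

Coefficients of the first fundamental form: E = 1, F = 0, G = u^2 + 64.
Coefficients of the second fundamental form: L = 0, M = -8/sqrt(u^2 + 64), N = 0.
Assemble K = (LN − M²)/(EG − F²) = -64/(u^2 + 64)^2. At (u, v) = (6, -5*pi/6): K = -4/625.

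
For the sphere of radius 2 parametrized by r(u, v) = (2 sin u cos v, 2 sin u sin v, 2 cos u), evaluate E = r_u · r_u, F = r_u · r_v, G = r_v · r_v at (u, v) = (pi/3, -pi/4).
E = 4;  F = 0;  G = 3

Partials: r_u = (2*cos(u)*cos(v), 2*sin(v)*cos(u), -2*sin(u)), r_v = (-2*sin(u)*sin(v), 2*sin(u)*cos(v), 0). As functions of (u, v):
  E = r_u · r_u = 4,
  F = r_u · r_v = 0,
  G = r_v · r_v = 4*sin(u)^2.
Evaluating at (u, v) = (pi/3, -pi/4): E = 4, F = 0, G = 3.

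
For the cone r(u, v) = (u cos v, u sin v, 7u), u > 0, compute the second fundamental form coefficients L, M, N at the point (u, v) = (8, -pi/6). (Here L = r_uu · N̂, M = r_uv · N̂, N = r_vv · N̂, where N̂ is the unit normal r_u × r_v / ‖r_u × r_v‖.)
L = 0;  M = 0;  N = 28*sqrt(2)/5

Compute the unit normal N̂(u, v) = (-7*sqrt(2)*u*cos(v)/(10*Abs(u)), -7*sqrt(2)*u*sin(v)/(10*Abs(u)), sqrt(2)*u/(10*Abs(u))), and the second partials r_uu, r_uv, r_vv. Take dot products:
  L(u, v) = r_uu · N̂ = 0,
  M(u, v) = r_uv · N̂ = 0,
  N(u, v) = r_vv · N̂ = 7*sqrt(2)*u^2/(10*Abs(u)).
Evaluating at (u, v) = (8, -pi/6):
  L = 0, M = 0, N = 28*sqrt(2)/5.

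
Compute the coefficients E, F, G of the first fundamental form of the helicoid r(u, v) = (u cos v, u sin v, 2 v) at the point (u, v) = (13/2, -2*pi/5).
E = 1;  F = 0;  G = 185/4

Partials: r_u = (cos(v), sin(v), 0), r_v = (-u*sin(v), u*cos(v), 2). As functions of (u, v):
  E = r_u · r_u = 1,
  F = r_u · r_v = 0,
  G = r_v · r_v = u^2 + 4.
Evaluating at (u, v) = (13/2, -2*pi/5): E = 1, F = 0, G = 185/4.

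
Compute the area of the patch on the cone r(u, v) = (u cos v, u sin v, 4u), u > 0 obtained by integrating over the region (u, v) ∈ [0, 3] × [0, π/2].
Area = 9*sqrt(17)*pi/4

Area = ∫∫ √(EG − F²) du dv with √(EG − F²) = sqrt(17)*Abs(u). Integrating over [0, 3] × [0, π/2] gives 9*sqrt(17)*pi/4.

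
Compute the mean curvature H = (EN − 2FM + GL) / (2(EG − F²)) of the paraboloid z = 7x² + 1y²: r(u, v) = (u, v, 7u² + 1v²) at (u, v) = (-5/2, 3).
H = 1485*sqrt(1262)/1592644

With E = 196*u^2 + 1, F = 28*u*v, G = 4*v^2 + 1, L = 14/sqrt(196*u^2 + 4*v^2 + 1), M = 0, N = 2/sqrt(196*u^2 + 4*v^2 + 1), assemble
  H = (EN − 2FM + GL) / (2(EG − F²)) = 4*(49*u^2 + 7*v^2 + 2)/(196*u^2 + 4*v^2 + 1)^(3/2).
At (u, v) = (-5/2, 3): H = 1485*sqrt(1262)/1592644.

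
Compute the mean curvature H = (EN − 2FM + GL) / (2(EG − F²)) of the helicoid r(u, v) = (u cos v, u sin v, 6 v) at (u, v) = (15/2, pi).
H = 0

With E = 1, F = 0, G = u^2 + 36, L = 0, M = -6/sqrt(u^2 + 36), N = 0, assemble
  H = (EN − 2FM + GL) / (2(EG − F²)) = 0.
At (u, v) = (15/2, pi): H = 0.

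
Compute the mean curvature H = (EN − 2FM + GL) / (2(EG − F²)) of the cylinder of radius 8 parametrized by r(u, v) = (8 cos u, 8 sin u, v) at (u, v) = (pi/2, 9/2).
H = -1/16

With E = 64, F = 0, G = 1, L = -8, M = 0, N = 0, assemble
  H = (EN − 2FM + GL) / (2(EG − F²)) = -1/16.
At (u, v) = (pi/2, 9/2): H = -1/16.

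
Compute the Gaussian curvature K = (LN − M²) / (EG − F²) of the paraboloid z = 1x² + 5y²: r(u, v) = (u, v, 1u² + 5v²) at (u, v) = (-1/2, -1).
K = 5/2601

Coefficients of the first fundamental form: E = 4*u^2 + 1, F = 20*u*v, G = 100*v^2 + 1.
Coefficients of the second fundamental form: L = 2/sqrt(4*u^2 + 100*v^2 + 1), M = 0, N = 10/sqrt(4*u^2 + 100*v^2 + 1).
Assemble K = (LN − M²)/(EG − F²) = 20/(16*u^4 + 800*u^2*v^2 + 8*u^2 + 10000*v^4 + 200*v^2 + 1). At (u, v) = (-1/2, -1): K = 5/2601.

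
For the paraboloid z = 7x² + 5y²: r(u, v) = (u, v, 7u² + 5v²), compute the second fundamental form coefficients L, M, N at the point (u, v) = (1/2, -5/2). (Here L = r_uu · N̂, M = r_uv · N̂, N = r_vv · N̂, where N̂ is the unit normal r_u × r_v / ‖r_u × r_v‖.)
L = 14*sqrt(3)/45;  M = 0;  N = 2*sqrt(3)/9

Compute the unit normal N̂(u, v) = (-14*u/sqrt(196*u^2 + 100*v^2 + 1), -10*v/sqrt(196*u^2 + 100*v^2 + 1), 1/sqrt(196*u^2 + 100*v^2 + 1)), and the second partials r_uu, r_uv, r_vv. Take dot products:
  L(u, v) = r_uu · N̂ = 14/sqrt(196*u^2 + 100*v^2 + 1),
  M(u, v) = r_uv · N̂ = 0,
  N(u, v) = r_vv · N̂ = 10/sqrt(196*u^2 + 100*v^2 + 1).
Evaluating at (u, v) = (1/2, -5/2):
  L = 14*sqrt(3)/45, M = 0, N = 2*sqrt(3)/9.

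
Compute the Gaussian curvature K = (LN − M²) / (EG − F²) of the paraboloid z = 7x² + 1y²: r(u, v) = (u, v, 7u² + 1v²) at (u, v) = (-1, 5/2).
K = 7/12321

Coefficients of the first fundamental form: E = 196*u^2 + 1, F = 28*u*v, G = 4*v^2 + 1.
Coefficients of the second fundamental form: L = 14/sqrt(196*u^2 + 4*v^2 + 1), M = 0, N = 2/sqrt(196*u^2 + 4*v^2 + 1).
Assemble K = (LN − M²)/(EG − F²) = 28/(38416*u^4 + 1568*u^2*v^2 + 392*u^2 + 16*v^4 + 8*v^2 + 1). At (u, v) = (-1, 5/2): K = 7/12321.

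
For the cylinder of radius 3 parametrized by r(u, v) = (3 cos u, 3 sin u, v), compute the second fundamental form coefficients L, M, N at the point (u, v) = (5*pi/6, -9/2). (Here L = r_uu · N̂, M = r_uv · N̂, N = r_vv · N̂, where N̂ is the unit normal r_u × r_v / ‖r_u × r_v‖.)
L = -3;  M = 0;  N = 0

Compute the unit normal N̂(u, v) = (cos(u), sin(u), 0), and the second partials r_uu, r_uv, r_vv. Take dot products:
  L(u, v) = r_uu · N̂ = -3,
  M(u, v) = r_uv · N̂ = 0,
  N(u, v) = r_vv · N̂ = 0.
Evaluating at (u, v) = (5*pi/6, -9/2):
  L = -3, M = 0, N = 0.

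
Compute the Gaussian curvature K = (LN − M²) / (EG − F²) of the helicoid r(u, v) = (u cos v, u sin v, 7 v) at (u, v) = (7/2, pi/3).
K = -16/1225

Coefficients of the first fundamental form: E = 1, F = 0, G = u^2 + 49.
Coefficients of the second fundamental form: L = 0, M = -7/sqrt(u^2 + 49), N = 0.
Assemble K = (LN − M²)/(EG − F²) = -49/(u^2 + 49)^2. At (u, v) = (7/2, pi/3): K = -16/1225.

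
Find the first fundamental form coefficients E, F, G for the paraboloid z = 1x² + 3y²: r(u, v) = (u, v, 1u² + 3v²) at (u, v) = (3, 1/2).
E = 37;  F = 18;  G = 10

Partials: r_u = (1, 0, 2*u), r_v = (0, 1, 6*v). As functions of (u, v):
  E = r_u · r_u = 4*u^2 + 1,
  F = r_u · r_v = 12*u*v,
  G = r_v · r_v = 36*v^2 + 1.
Evaluating at (u, v) = (3, 1/2): E = 37, F = 18, G = 10.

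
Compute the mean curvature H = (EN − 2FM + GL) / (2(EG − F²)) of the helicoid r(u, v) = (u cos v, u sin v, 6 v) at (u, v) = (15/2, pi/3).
H = 0

With E = 1, F = 0, G = u^2 + 36, L = 0, M = -6/sqrt(u^2 + 36), N = 0, assemble
  H = (EN − 2FM + GL) / (2(EG − F²)) = 0.
At (u, v) = (15/2, pi/3): H = 0.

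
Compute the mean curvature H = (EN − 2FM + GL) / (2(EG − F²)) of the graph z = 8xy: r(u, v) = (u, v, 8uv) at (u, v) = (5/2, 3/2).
H = -384*sqrt(545)/59405

With E = 64*v^2 + 1, F = 64*u*v, G = 64*u^2 + 1, L = 0, M = 8/sqrt(64*u^2 + 64*v^2 + 1), N = 0, assemble
  H = (EN − 2FM + GL) / (2(EG − F²)) = -512*u*v/(64*u^2 + 64*v^2 + 1)^(3/2).
At (u, v) = (5/2, 3/2): H = -384*sqrt(545)/59405.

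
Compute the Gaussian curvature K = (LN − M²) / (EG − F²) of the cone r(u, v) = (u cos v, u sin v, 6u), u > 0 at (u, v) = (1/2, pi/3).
K = 0

Coefficients of the first fundamental form: E = 37, F = 0, G = u^2.
Coefficients of the second fundamental form: L = 0, M = 0, N = 6*sqrt(37)*u^2/(37*Abs(u)).
Assemble K = (LN − M²)/(EG − F²) = 0. At (u, v) = (1/2, pi/3): K = 0.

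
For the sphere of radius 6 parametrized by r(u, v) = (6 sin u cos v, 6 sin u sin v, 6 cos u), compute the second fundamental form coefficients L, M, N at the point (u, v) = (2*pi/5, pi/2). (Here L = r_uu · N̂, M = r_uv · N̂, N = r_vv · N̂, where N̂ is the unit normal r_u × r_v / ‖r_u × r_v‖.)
L = -6;  M = 0;  N = -15/4 - 3*sqrt(5)/4

Compute the unit normal N̂(u, v) = (sin(u)^2*cos(v)/Abs(sin(u)), sin(u)^2*sin(v)/Abs(sin(u)), sin(2*u)/(2*Abs(sin(u)))), and the second partials r_uu, r_uv, r_vv. Take dot products:
  L(u, v) = r_uu · N̂ = -6*sin(u)/Abs(sin(u)),
  M(u, v) = r_uv · N̂ = 0,
  N(u, v) = r_vv · N̂ = -6*sin(u)^3/Abs(sin(u)).
Evaluating at (u, v) = (2*pi/5, pi/2):
  L = -6, M = 0, N = -15/4 - 3*sqrt(5)/4.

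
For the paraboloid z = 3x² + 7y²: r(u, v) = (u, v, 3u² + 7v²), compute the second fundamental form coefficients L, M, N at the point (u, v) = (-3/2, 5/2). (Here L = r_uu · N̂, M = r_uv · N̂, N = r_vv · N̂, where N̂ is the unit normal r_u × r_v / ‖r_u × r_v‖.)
L = 6*sqrt(1307)/1307;  M = 0;  N = 14*sqrt(1307)/1307

Compute the unit normal N̂(u, v) = (-6*u/sqrt(36*u^2 + 196*v^2 + 1), -14*v/sqrt(36*u^2 + 196*v^2 + 1), 1/sqrt(36*u^2 + 196*v^2 + 1)), and the second partials r_uu, r_uv, r_vv. Take dot products:
  L(u, v) = r_uu · N̂ = 6/sqrt(36*u^2 + 196*v^2 + 1),
  M(u, v) = r_uv · N̂ = 0,
  N(u, v) = r_vv · N̂ = 14/sqrt(36*u^2 + 196*v^2 + 1).
Evaluating at (u, v) = (-3/2, 5/2):
  L = 6*sqrt(1307)/1307, M = 0, N = 14*sqrt(1307)/1307.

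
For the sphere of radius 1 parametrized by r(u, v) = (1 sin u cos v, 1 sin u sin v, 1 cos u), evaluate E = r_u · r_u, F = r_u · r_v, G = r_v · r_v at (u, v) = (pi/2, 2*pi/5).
E = 1;  F = 0;  G = 1

Partials: r_u = (cos(u)*cos(v), sin(v)*cos(u), -sin(u)), r_v = (-sin(u)*sin(v), sin(u)*cos(v), 0). As functions of (u, v):
  E = r_u · r_u = 1,
  F = r_u · r_v = 0,
  G = r_v · r_v = sin(u)^2.
Evaluating at (u, v) = (pi/2, 2*pi/5): E = 1, F = 0, G = 1.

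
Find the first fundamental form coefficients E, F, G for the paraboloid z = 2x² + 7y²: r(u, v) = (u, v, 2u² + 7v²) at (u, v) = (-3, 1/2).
E = 145;  F = -84;  G = 50

Partials: r_u = (1, 0, 4*u), r_v = (0, 1, 14*v). As functions of (u, v):
  E = r_u · r_u = 16*u^2 + 1,
  F = r_u · r_v = 56*u*v,
  G = r_v · r_v = 196*v^2 + 1.
Evaluating at (u, v) = (-3, 1/2): E = 145, F = -84, G = 50.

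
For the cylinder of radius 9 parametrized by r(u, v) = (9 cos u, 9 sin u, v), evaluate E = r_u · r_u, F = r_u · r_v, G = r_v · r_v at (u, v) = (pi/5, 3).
E = 81;  F = 0;  G = 1

Partials: r_u = (-9*sin(u), 9*cos(u), 0), r_v = (0, 0, 1). As functions of (u, v):
  E = r_u · r_u = 81,
  F = r_u · r_v = 0,
  G = r_v · r_v = 1.
Evaluating at (u, v) = (pi/5, 3): E = 81, F = 0, G = 1.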